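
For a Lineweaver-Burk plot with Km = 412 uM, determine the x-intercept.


x-intercept = -1/Km
= -1/412
= -0.0024 1/uM

-0.0024 1/uM


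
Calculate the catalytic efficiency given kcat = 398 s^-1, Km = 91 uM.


Catalytic efficiency = kcat / Km
= 398 / 91
= 4.3736 uM^-1*s^-1

4.3736 uM^-1*s^-1


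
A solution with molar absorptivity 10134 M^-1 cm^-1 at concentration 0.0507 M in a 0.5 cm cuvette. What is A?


A = epsilon * c * l
A = 10134 * 0.0507 * 0.5
A = 256.8969

256.8969


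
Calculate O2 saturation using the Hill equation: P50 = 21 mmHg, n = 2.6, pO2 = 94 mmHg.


Y = pO2^n / (P50^n + pO2^n)
Y = 94^2.6 / (21^2.6 + 94^2.6)
Y = 98.01%

98.01%


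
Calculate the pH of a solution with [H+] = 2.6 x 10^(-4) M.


pH = -log10([H+])
pH = -log10(2.6 x 10^(-4))
pH = 3.585

3.585


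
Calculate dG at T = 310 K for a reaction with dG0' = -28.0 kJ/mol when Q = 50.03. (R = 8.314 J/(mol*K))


dG = dG0' + RT * ln(Q) / 1000
dG = -28.0 + 8.314 * 310 * ln(50.03) / 1000
dG = -17.9158 kJ/mol

-17.9158 kJ/mol


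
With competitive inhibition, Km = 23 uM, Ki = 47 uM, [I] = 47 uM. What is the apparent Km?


Km_app = Km * (1 + [I]/Ki)
Km_app = 23 * (1 + 47/47)
Km_app = 46.0 uM

46.0 uM


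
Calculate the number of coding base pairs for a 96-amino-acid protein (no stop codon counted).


Each amino acid = 1 codon = 3 bp
bp = 96 * 3 = 288 bp

288 bp


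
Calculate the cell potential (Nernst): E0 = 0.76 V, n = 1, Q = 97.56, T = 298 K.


E = E0 - (RT/nF) * ln(Q)
E = 0.76 - (8.314 * 298 / (1 * 96485)) * ln(97.56)
E = 0.6424 V

0.6424 V


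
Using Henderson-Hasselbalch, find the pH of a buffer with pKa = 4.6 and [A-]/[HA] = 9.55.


pH = pKa + log10([A-]/[HA])
pH = 4.6 + log10(9.55)
pH = 5.58

5.58


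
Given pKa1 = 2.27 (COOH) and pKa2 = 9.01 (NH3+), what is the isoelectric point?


pI = (pKa1 + pKa2) / 2
pI = (2.27 + 9.01) / 2
pI = 5.64

5.64


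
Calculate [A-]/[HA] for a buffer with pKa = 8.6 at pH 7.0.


[A-]/[HA] = 10^(pH - pKa)
= 10^(7.0 - 8.6)
= 0.0251

0.0251


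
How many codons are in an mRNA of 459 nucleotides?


codons = nucleotides / 3
codons = 459 / 3 = 153

153


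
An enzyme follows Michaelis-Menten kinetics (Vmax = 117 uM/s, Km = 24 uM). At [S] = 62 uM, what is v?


v = Vmax * [S] / (Km + [S])
v = 117 * 62 / (24 + 62)
v = 84.3488 uM/s

84.3488 uM/s


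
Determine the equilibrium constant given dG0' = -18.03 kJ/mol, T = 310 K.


Keq = exp(-dG0 * 1000 / (R * T))
Keq = exp(-(-18.03) * 1000 / (8.314 * 310))
Keq = 1091.8018

1091.8018


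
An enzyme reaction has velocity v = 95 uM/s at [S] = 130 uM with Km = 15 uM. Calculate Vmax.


Vmax = v * (Km + [S]) / [S]
Vmax = 95 * (15 + 130) / 130
Vmax = 105.9615 uM/s

105.9615 uM/s


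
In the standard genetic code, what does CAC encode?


Standard genetic code lookup.
Codon CAC -> His

His


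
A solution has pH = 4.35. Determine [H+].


[H+] = 10^(-pH)
[H+] = 10^(-4.35)
[H+] = 4.467e-05 M

4.467e-05 M


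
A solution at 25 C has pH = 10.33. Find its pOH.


pOH = 14 - pH
pOH = 14 - 10.33
pOH = 3.67

3.67


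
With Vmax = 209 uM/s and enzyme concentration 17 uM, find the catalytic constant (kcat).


kcat = Vmax / [E]t
kcat = 209 / 17
kcat = 12.2941 s^-1

12.2941 s^-1


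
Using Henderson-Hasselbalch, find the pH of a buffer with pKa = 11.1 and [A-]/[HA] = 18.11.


pH = pKa + log10([A-]/[HA])
pH = 11.1 + log10(18.11)
pH = 12.3579

12.3579


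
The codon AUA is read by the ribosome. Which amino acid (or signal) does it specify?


Standard genetic code lookup.
Codon AUA -> Ile

Ile


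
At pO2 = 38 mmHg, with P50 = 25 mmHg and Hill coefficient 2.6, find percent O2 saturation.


Y = pO2^n / (P50^n + pO2^n)
Y = 38^2.6 / (25^2.6 + 38^2.6)
Y = 74.81%

74.81%


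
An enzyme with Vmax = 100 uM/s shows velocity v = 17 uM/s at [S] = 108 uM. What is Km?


Km = [S] * (Vmax - v) / v
Km = 108 * (100 - 17) / 17
Km = 527.2941 uM

527.2941 uM


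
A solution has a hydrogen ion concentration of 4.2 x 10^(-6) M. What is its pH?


pH = -log10([H+])
pH = -log10(4.2 x 10^(-6))
pH = 5.3768

5.3768


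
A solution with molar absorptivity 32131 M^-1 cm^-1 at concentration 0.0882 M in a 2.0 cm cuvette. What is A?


A = epsilon * c * l
A = 32131 * 0.0882 * 2.0
A = 5667.9084

5667.9084


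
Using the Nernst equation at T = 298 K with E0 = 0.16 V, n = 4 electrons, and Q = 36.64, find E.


E = E0 - (RT/nF) * ln(Q)
E = 0.16 - (8.314 * 298 / (4 * 96485)) * ln(36.64)
E = 0.1369 V

0.1369 V


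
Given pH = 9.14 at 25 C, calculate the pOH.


pOH = 14 - pH
pOH = 14 - 9.14
pOH = 4.86

4.86


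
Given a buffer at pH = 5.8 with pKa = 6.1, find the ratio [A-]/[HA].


[A-]/[HA] = 10^(pH - pKa)
= 10^(5.8 - 6.1)
= 0.5012

0.5012


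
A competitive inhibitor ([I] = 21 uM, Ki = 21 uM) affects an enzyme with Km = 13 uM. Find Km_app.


Km_app = Km * (1 + [I]/Ki)
Km_app = 13 * (1 + 21/21)
Km_app = 26.0 uM

26.0 uM


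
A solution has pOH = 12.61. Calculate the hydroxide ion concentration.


[OH-] = 10^(-pOH)
[OH-] = 10^(-12.61)
[OH-] = 2.455e-13 M

2.455e-13 M


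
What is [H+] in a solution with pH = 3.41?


[H+] = 10^(-pH)
[H+] = 10^(-3.41)
[H+] = 3.890e-04 M

3.890e-04 M


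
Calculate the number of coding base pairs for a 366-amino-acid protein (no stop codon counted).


Each amino acid = 1 codon = 3 bp
bp = 366 * 3 = 1098 bp

1098 bp


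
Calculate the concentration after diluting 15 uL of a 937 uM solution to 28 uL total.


C2 = C1 * V1 / V2
C2 = 937 * 15 / 28
C2 = 501.9643 uM

501.9643 uM


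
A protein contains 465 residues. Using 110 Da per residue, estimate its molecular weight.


MW = n_residues * 110 Da
MW = 465 * 110
MW = 51150 Da

51150 Da


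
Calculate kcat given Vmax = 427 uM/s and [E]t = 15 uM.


kcat = Vmax / [E]t
kcat = 427 / 15
kcat = 28.4667 s^-1

28.4667 s^-1


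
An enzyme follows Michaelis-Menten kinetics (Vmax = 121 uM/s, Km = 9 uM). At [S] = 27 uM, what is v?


v = Vmax * [S] / (Km + [S])
v = 121 * 27 / (9 + 27)
v = 90.75 uM/s

90.75 uM/s


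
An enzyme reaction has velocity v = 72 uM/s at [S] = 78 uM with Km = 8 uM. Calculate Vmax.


Vmax = v * (Km + [S]) / [S]
Vmax = 72 * (8 + 78) / 78
Vmax = 79.3846 uM/s

79.3846 uM/s


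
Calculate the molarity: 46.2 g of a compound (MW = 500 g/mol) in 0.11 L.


C = (mass / MW) / volume
C = (46.2 / 500) / 0.11
C = 0.84 M

0.84 M


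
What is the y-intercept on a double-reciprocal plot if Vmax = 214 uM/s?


y-intercept = 1/Vmax
= 1/214
= 0.0047 s/uM

0.0047 s/uM


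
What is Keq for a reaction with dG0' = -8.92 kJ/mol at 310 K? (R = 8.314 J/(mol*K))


Keq = exp(-dG0 * 1000 / (R * T))
Keq = exp(-(-8.92) * 1000 / (8.314 * 310))
Keq = 31.8467

31.8467


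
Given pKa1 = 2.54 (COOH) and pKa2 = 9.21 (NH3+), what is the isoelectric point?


pI = (pKa1 + pKa2) / 2
pI = (2.54 + 9.21) / 2
pI = 5.875

5.875


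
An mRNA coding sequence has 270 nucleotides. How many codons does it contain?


codons = nucleotides / 3
codons = 270 / 3 = 90

90


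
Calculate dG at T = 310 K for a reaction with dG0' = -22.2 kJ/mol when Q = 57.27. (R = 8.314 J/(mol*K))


dG = dG0' + RT * ln(Q) / 1000
dG = -22.2 + 8.314 * 310 * ln(57.27) / 1000
dG = -11.7675 kJ/mol

-11.7675 kJ/mol


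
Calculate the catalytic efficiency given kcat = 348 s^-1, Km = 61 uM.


Catalytic efficiency = kcat / Km
= 348 / 61
= 5.7049 uM^-1*s^-1

5.7049 uM^-1*s^-1


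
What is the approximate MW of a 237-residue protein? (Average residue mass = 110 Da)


MW = n_residues * 110 Da
MW = 237 * 110
MW = 26070 Da

26070 Da


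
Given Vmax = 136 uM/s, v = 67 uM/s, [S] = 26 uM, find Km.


Km = [S] * (Vmax - v) / v
Km = 26 * (136 - 67) / 67
Km = 26.7761 uM

26.7761 uM


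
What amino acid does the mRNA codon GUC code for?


Standard genetic code lookup.
Codon GUC -> Val

Val


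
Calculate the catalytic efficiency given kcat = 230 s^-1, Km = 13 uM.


Catalytic efficiency = kcat / Km
= 230 / 13
= 17.6923 uM^-1*s^-1

17.6923 uM^-1*s^-1


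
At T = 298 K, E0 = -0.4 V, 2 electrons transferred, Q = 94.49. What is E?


E = E0 - (RT/nF) * ln(Q)
E = -0.4 - (8.314 * 298 / (2 * 96485)) * ln(94.49)
E = -0.4584 V

-0.4584 V


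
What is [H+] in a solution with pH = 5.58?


[H+] = 10^(-pH)
[H+] = 10^(-5.58)
[H+] = 2.630e-06 M

2.630e-06 M


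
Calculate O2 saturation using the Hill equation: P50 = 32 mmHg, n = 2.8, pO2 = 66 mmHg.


Y = pO2^n / (P50^n + pO2^n)
Y = 66^2.8 / (32^2.8 + 66^2.8)
Y = 88.36%

88.36%


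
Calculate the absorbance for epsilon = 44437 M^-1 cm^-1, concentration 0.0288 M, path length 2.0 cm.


A = epsilon * c * l
A = 44437 * 0.0288 * 2.0
A = 2559.5712

2559.5712


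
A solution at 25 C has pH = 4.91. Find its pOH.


pOH = 14 - pH
pOH = 14 - 4.91
pOH = 9.09

9.09


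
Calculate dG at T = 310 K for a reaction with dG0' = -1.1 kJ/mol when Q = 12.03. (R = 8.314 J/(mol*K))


dG = dG0' + RT * ln(Q) / 1000
dG = -1.1 + 8.314 * 310 * ln(12.03) / 1000
dG = 5.3109 kJ/mol

5.3109 kJ/mol


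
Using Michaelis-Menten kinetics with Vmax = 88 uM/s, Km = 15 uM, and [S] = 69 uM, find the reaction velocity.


v = Vmax * [S] / (Km + [S])
v = 88 * 69 / (15 + 69)
v = 72.2857 uM/s

72.2857 uM/s


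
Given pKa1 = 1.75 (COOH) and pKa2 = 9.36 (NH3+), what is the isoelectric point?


pI = (pKa1 + pKa2) / 2
pI = (1.75 + 9.36) / 2
pI = 5.555

5.555


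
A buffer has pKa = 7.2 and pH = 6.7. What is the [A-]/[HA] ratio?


[A-]/[HA] = 10^(pH - pKa)
= 10^(6.7 - 7.2)
= 0.3162

0.3162


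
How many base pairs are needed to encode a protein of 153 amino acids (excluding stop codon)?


Each amino acid = 1 codon = 3 bp
bp = 153 * 3 = 459 bp

459 bp


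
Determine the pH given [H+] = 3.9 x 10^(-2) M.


pH = -log10([H+])
pH = -log10(3.9 x 10^(-2))
pH = 1.4089

1.4089


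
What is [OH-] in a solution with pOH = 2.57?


[OH-] = 10^(-pOH)
[OH-] = 10^(-2.57)
[OH-] = 0.0027 M

0.0027 M


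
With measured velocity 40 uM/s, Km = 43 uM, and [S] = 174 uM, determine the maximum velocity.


Vmax = v * (Km + [S]) / [S]
Vmax = 40 * (43 + 174) / 174
Vmax = 49.8851 uM/s

49.8851 uM/s


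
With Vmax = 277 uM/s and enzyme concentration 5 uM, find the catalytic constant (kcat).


kcat = Vmax / [E]t
kcat = 277 / 5
kcat = 55.4 s^-1

55.4 s^-1


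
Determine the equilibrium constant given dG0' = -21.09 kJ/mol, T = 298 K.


Keq = exp(-dG0 * 1000 / (R * T))
Keq = exp(-(-21.09) * 1000 / (8.314 * 298))
Keq = 4975.9229

4975.9229


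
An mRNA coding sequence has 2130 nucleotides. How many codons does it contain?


codons = nucleotides / 3
codons = 2130 / 3 = 710

710


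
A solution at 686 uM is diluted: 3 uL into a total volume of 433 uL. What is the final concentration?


C2 = C1 * V1 / V2
C2 = 686 * 3 / 433
C2 = 4.7529 uM

4.7529 uM


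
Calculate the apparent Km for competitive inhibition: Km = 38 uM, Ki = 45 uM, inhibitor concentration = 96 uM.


Km_app = Km * (1 + [I]/Ki)
Km_app = 38 * (1 + 96/45)
Km_app = 119.0667 uM

119.0667 uM


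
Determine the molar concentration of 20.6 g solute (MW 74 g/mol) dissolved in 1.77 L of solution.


C = (mass / MW) / volume
C = (20.6 / 74) / 1.77
C = 0.1573 M

0.1573 M


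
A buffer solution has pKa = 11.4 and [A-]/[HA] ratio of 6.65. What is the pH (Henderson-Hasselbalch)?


pH = pKa + log10([A-]/[HA])
pH = 11.4 + log10(6.65)
pH = 12.2228

12.2228


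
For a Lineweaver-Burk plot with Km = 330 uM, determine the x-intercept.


x-intercept = -1/Km
= -1/330
= -0.003 1/uM

-0.003 1/uM


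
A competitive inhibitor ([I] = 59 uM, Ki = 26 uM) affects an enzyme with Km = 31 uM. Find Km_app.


Km_app = Km * (1 + [I]/Ki)
Km_app = 31 * (1 + 59/26)
Km_app = 101.3462 uM

101.3462 uM


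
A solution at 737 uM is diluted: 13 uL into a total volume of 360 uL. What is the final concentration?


C2 = C1 * V1 / V2
C2 = 737 * 13 / 360
C2 = 26.6139 uM

26.6139 uM


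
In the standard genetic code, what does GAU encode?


Standard genetic code lookup.
Codon GAU -> Asp

Asp


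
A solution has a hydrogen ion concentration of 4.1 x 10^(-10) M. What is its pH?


pH = -log10([H+])
pH = -log10(4.1 x 10^(-10))
pH = 9.3872

9.3872


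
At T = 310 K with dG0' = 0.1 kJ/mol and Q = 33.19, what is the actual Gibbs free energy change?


dG = dG0' + RT * ln(Q) / 1000
dG = 0.1 + 8.314 * 310 * ln(33.19) / 1000
dG = 9.1265 kJ/mol

9.1265 kJ/mol


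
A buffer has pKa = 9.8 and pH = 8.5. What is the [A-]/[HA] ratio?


[A-]/[HA] = 10^(pH - pKa)
= 10^(8.5 - 9.8)
= 0.0501

0.0501


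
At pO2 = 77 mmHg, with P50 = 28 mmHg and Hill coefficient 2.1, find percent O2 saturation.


Y = pO2^n / (P50^n + pO2^n)
Y = 77^2.1 / (28^2.1 + 77^2.1)
Y = 89.32%

89.32%


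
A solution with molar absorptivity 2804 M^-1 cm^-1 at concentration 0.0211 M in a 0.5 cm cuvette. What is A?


A = epsilon * c * l
A = 2804 * 0.0211 * 0.5
A = 29.5822

29.5822


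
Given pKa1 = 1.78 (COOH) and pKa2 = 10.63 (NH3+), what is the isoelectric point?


pI = (pKa1 + pKa2) / 2
pI = (1.78 + 10.63) / 2
pI = 6.205

6.205


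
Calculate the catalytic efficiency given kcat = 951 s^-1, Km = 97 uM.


Catalytic efficiency = kcat / Km
= 951 / 97
= 9.8041 uM^-1*s^-1

9.8041 uM^-1*s^-1


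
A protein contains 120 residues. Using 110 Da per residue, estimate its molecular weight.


MW = n_residues * 110 Da
MW = 120 * 110
MW = 13200 Da

13200 Da


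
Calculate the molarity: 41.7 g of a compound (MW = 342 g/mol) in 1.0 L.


C = (mass / MW) / volume
C = (41.7 / 342) / 1.0
C = 0.1219 M

0.1219 M


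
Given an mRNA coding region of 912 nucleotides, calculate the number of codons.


codons = nucleotides / 3
codons = 912 / 3 = 304

304


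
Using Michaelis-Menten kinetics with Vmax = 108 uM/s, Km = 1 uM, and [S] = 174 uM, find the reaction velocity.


v = Vmax * [S] / (Km + [S])
v = 108 * 174 / (1 + 174)
v = 107.3829 uM/s

107.3829 uM/s


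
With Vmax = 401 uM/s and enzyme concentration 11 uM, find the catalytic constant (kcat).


kcat = Vmax / [E]t
kcat = 401 / 11
kcat = 36.4545 s^-1

36.4545 s^-1


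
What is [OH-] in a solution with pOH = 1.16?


[OH-] = 10^(-pOH)
[OH-] = 10^(-1.16)
[OH-] = 0.0692 M

0.0692 M


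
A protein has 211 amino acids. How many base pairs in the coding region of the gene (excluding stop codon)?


Each amino acid = 1 codon = 3 bp
bp = 211 * 3 = 633 bp

633 bp


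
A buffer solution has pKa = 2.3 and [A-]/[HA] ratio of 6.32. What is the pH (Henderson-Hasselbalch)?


pH = pKa + log10([A-]/[HA])
pH = 2.3 + log10(6.32)
pH = 3.1007

3.1007


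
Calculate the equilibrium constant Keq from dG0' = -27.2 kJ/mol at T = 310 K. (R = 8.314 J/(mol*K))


Keq = exp(-dG0 * 1000 / (R * T))
Keq = exp(-(-27.2) * 1000 / (8.314 * 310))
Keq = 38311.9224

38311.9224


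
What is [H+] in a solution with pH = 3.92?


[H+] = 10^(-pH)
[H+] = 10^(-3.92)
[H+] = 1.202e-04 M

1.202e-04 M


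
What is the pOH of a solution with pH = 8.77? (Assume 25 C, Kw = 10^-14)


pOH = 14 - pH
pOH = 14 - 8.77
pOH = 5.23

5.23


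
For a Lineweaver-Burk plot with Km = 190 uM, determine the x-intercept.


x-intercept = -1/Km
= -1/190
= -0.0053 1/uM

-0.0053 1/uM


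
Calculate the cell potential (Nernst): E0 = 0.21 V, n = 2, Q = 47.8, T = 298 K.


E = E0 - (RT/nF) * ln(Q)
E = 0.21 - (8.314 * 298 / (2 * 96485)) * ln(47.8)
E = 0.1604 V

0.1604 V


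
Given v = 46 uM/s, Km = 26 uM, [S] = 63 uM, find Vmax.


Vmax = v * (Km + [S]) / [S]
Vmax = 46 * (26 + 63) / 63
Vmax = 64.9841 uM/s

64.9841 uM/s


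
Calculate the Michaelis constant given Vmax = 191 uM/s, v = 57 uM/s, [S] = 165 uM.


Km = [S] * (Vmax - v) / v
Km = 165 * (191 - 57) / 57
Km = 387.8947 uM

387.8947 uM


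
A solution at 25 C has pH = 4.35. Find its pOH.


pOH = 14 - pH
pOH = 14 - 4.35
pOH = 9.65

9.65


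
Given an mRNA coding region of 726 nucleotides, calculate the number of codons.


codons = nucleotides / 3
codons = 726 / 3 = 242

242


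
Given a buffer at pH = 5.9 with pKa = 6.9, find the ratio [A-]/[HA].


[A-]/[HA] = 10^(pH - pKa)
= 10^(5.9 - 6.9)
= 0.1

0.1


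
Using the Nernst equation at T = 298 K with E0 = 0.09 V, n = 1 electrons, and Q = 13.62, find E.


E = E0 - (RT/nF) * ln(Q)
E = 0.09 - (8.314 * 298 / (1 * 96485)) * ln(13.62)
E = 0.0229 V

0.0229 V


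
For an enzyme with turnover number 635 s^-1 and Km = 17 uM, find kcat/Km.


Catalytic efficiency = kcat / Km
= 635 / 17
= 37.3529 uM^-1*s^-1

37.3529 uM^-1*s^-1


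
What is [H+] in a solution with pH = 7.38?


[H+] = 10^(-pH)
[H+] = 10^(-7.38)
[H+] = 4.169e-08 M

4.169e-08 M


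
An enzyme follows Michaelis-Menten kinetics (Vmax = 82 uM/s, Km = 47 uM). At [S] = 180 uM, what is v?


v = Vmax * [S] / (Km + [S])
v = 82 * 180 / (47 + 180)
v = 65.022 uM/s

65.022 uM/s


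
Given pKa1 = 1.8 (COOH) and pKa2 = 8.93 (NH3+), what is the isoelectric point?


pI = (pKa1 + pKa2) / 2
pI = (1.8 + 8.93) / 2
pI = 5.365

5.365


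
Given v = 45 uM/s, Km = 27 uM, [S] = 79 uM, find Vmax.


Vmax = v * (Km + [S]) / [S]
Vmax = 45 * (27 + 79) / 79
Vmax = 60.3797 uM/s

60.3797 uM/s


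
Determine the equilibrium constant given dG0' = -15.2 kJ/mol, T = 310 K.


Keq = exp(-dG0 * 1000 / (R * T))
Keq = exp(-(-15.2) * 1000 / (8.314 * 310))
Keq = 364.1454

364.1454


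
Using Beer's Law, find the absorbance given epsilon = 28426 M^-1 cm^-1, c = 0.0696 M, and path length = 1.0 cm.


A = epsilon * c * l
A = 28426 * 0.0696 * 1.0
A = 1978.4496

1978.4496


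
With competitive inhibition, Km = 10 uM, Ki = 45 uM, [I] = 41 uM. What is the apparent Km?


Km_app = Km * (1 + [I]/Ki)
Km_app = 10 * (1 + 41/45)
Km_app = 19.1111 uM

19.1111 uM


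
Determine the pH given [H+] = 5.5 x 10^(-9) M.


pH = -log10([H+])
pH = -log10(5.5 x 10^(-9))
pH = 8.2596

8.2596


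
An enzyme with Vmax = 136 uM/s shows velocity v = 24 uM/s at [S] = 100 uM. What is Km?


Km = [S] * (Vmax - v) / v
Km = 100 * (136 - 24) / 24
Km = 466.6667 uM

466.6667 uM


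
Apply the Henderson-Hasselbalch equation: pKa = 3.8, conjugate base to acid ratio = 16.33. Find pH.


pH = pKa + log10([A-]/[HA])
pH = 3.8 + log10(16.33)
pH = 5.013

5.013


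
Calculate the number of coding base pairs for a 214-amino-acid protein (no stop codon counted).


Each amino acid = 1 codon = 3 bp
bp = 214 * 3 = 642 bp

642 bp


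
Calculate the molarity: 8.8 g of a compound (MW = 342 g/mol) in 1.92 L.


C = (mass / MW) / volume
C = (8.8 / 342) / 1.92
C = 0.0134 M

0.0134 M


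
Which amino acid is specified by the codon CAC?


Standard genetic code lookup.
Codon CAC -> His

His


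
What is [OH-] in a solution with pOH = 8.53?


[OH-] = 10^(-pOH)
[OH-] = 10^(-8.53)
[OH-] = 2.951e-09 M

2.951e-09 M


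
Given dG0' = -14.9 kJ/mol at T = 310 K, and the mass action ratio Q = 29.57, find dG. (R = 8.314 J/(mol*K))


dG = dG0' + RT * ln(Q) / 1000
dG = -14.9 + 8.314 * 310 * ln(29.57) / 1000
dG = -6.1712 kJ/mol

-6.1712 kJ/mol


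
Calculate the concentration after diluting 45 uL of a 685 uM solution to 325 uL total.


C2 = C1 * V1 / V2
C2 = 685 * 45 / 325
C2 = 94.8462 uM

94.8462 uM


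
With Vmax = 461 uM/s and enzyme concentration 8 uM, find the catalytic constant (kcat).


kcat = Vmax / [E]t
kcat = 461 / 8
kcat = 57.625 s^-1

57.625 s^-1


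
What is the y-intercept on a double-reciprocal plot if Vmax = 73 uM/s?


y-intercept = 1/Vmax
= 1/73
= 0.0137 s/uM

0.0137 s/uM


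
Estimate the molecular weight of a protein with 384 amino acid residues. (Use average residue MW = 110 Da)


MW = n_residues * 110 Da
MW = 384 * 110
MW = 42240 Da

42240 Da


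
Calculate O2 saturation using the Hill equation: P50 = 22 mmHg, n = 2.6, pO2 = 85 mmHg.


Y = pO2^n / (P50^n + pO2^n)
Y = 85^2.6 / (22^2.6 + 85^2.6)
Y = 97.11%

97.11%


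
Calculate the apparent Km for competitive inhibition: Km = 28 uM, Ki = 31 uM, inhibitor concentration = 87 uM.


Km_app = Km * (1 + [I]/Ki)
Km_app = 28 * (1 + 87/31)
Km_app = 106.5806 uM

106.5806 uM


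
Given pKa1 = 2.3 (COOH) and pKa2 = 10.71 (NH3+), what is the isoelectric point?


pI = (pKa1 + pKa2) / 2
pI = (2.3 + 10.71) / 2
pI = 6.505

6.505


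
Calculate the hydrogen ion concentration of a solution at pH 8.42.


[H+] = 10^(-pH)
[H+] = 10^(-8.42)
[H+] = 3.802e-09 M

3.802e-09 M


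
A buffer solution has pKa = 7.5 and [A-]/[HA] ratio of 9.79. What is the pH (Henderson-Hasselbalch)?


pH = pKa + log10([A-]/[HA])
pH = 7.5 + log10(9.79)
pH = 8.4908

8.4908


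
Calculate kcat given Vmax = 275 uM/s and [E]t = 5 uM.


kcat = Vmax / [E]t
kcat = 275 / 5
kcat = 55.0 s^-1

55.0 s^-1


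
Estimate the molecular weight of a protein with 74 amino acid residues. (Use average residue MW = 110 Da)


MW = n_residues * 110 Da
MW = 74 * 110
MW = 8140 Da

8140 Da


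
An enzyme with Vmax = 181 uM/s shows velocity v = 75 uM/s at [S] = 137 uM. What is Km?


Km = [S] * (Vmax - v) / v
Km = 137 * (181 - 75) / 75
Km = 193.6267 uM

193.6267 uM


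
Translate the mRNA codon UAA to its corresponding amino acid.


Standard genetic code lookup.
Codon UAA -> Stop

Stop


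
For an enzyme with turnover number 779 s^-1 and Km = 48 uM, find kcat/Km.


Catalytic efficiency = kcat / Km
= 779 / 48
= 16.2292 uM^-1*s^-1

16.2292 uM^-1*s^-1


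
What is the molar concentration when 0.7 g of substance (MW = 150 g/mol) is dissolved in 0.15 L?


C = (mass / MW) / volume
C = (0.7 / 150) / 0.15
C = 0.0311 M

0.0311 M


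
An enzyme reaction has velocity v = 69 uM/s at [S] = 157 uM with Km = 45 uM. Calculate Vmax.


Vmax = v * (Km + [S]) / [S]
Vmax = 69 * (45 + 157) / 157
Vmax = 88.7771 uM/s

88.7771 uM/s


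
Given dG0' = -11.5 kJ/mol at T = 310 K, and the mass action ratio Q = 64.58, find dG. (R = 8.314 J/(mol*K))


dG = dG0' + RT * ln(Q) / 1000
dG = -11.5 + 8.314 * 310 * ln(64.58) / 1000
dG = -0.7579 kJ/mol

-0.7579 kJ/mol


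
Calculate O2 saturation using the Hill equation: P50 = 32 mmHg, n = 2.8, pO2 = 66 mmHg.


Y = pO2^n / (P50^n + pO2^n)
Y = 66^2.8 / (32^2.8 + 66^2.8)
Y = 88.36%

88.36%


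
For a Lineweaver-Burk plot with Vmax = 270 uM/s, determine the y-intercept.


y-intercept = 1/Vmax
= 1/270
= 0.0037 s/uM

0.0037 s/uM


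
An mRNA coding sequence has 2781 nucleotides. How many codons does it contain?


codons = nucleotides / 3
codons = 2781 / 3 = 927

927


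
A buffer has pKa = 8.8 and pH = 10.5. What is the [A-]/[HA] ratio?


[A-]/[HA] = 10^(pH - pKa)
= 10^(10.5 - 8.8)
= 50.1187

50.1187


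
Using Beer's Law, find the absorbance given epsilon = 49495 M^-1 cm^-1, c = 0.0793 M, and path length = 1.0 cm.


A = epsilon * c * l
A = 49495 * 0.0793 * 1.0
A = 3924.9535

3924.9535


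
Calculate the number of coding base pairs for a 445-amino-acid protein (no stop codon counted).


Each amino acid = 1 codon = 3 bp
bp = 445 * 3 = 1335 bp

1335 bp


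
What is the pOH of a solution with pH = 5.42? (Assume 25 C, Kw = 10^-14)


pOH = 14 - pH
pOH = 14 - 5.42
pOH = 8.58

8.58


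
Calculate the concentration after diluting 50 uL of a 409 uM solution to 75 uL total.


C2 = C1 * V1 / V2
C2 = 409 * 50 / 75
C2 = 272.6667 uM

272.6667 uM


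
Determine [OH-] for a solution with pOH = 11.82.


[OH-] = 10^(-pOH)
[OH-] = 10^(-11.82)
[OH-] = 1.514e-12 M

1.514e-12 M


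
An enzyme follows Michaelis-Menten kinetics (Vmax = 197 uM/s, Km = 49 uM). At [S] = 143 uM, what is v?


v = Vmax * [S] / (Km + [S])
v = 197 * 143 / (49 + 143)
v = 146.724 uM/s

146.724 uM/s


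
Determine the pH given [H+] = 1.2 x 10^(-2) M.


pH = -log10([H+])
pH = -log10(1.2 x 10^(-2))
pH = 1.9208

1.9208


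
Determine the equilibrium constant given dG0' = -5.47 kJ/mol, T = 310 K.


Keq = exp(-dG0 * 1000 / (R * T))
Keq = exp(-(-5.47) * 1000 / (8.314 * 310))
Keq = 8.3507

8.3507


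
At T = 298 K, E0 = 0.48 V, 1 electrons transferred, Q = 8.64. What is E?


E = E0 - (RT/nF) * ln(Q)
E = 0.48 - (8.314 * 298 / (1 * 96485)) * ln(8.64)
E = 0.4246 V

0.4246 V


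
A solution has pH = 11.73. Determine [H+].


[H+] = 10^(-pH)
[H+] = 10^(-11.73)
[H+] = 1.862e-12 M

1.862e-12 M


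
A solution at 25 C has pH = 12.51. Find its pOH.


pOH = 14 - pH
pOH = 14 - 12.51
pOH = 1.49

1.49


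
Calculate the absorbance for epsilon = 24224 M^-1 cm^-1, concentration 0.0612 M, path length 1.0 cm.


A = epsilon * c * l
A = 24224 * 0.0612 * 1.0
A = 1482.5088

1482.5088


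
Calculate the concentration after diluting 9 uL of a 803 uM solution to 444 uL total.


C2 = C1 * V1 / V2
C2 = 803 * 9 / 444
C2 = 16.277 uM

16.277 uM


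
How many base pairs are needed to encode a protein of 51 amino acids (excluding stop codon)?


Each amino acid = 1 codon = 3 bp
bp = 51 * 3 = 153 bp

153 bp


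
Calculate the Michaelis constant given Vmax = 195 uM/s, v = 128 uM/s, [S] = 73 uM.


Km = [S] * (Vmax - v) / v
Km = 73 * (195 - 128) / 128
Km = 38.2109 uM

38.2109 uM


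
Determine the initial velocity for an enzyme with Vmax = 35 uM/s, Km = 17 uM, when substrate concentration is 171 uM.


v = Vmax * [S] / (Km + [S])
v = 35 * 171 / (17 + 171)
v = 31.8351 uM/s

31.8351 uM/s


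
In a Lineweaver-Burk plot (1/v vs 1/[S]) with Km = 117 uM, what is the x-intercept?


x-intercept = -1/Km
= -1/117
= -0.0085 1/uM

-0.0085 1/uM


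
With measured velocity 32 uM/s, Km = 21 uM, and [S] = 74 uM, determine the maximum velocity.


Vmax = v * (Km + [S]) / [S]
Vmax = 32 * (21 + 74) / 74
Vmax = 41.0811 uM/s

41.0811 uM/s


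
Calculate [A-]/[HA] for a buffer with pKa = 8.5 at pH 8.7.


[A-]/[HA] = 10^(pH - pKa)
= 10^(8.7 - 8.5)
= 1.5849

1.5849


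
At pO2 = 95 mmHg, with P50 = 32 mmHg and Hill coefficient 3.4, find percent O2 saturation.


Y = pO2^n / (P50^n + pO2^n)
Y = 95^3.4 / (32^3.4 + 95^3.4)
Y = 97.59%

97.59%


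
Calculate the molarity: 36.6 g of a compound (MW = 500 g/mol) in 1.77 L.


C = (mass / MW) / volume
C = (36.6 / 500) / 1.77
C = 0.0414 M

0.0414 M


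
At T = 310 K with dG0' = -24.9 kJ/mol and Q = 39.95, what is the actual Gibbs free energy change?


dG = dG0' + RT * ln(Q) / 1000
dG = -24.9 + 8.314 * 310 * ln(39.95) / 1000
dG = -15.3957 kJ/mol

-15.3957 kJ/mol


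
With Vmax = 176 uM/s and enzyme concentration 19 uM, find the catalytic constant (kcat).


kcat = Vmax / [E]t
kcat = 176 / 19
kcat = 9.2632 s^-1

9.2632 s^-1


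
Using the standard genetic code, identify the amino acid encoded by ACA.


Standard genetic code lookup.
Codon ACA -> Thr

Thr


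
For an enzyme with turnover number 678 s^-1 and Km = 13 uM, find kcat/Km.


Catalytic efficiency = kcat / Km
= 678 / 13
= 52.1538 uM^-1*s^-1

52.1538 uM^-1*s^-1


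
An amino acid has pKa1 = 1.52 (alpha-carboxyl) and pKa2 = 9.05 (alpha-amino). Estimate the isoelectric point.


pI = (pKa1 + pKa2) / 2
pI = (1.52 + 9.05) / 2
pI = 5.285

5.285


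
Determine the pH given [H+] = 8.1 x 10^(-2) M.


pH = -log10([H+])
pH = -log10(8.1 x 10^(-2))
pH = 1.0915

1.0915


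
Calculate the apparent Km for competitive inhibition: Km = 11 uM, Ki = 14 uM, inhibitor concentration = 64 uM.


Km_app = Km * (1 + [I]/Ki)
Km_app = 11 * (1 + 64/14)
Km_app = 61.2857 uM

61.2857 uM


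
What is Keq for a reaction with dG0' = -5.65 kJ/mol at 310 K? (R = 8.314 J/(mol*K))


Keq = exp(-dG0 * 1000 / (R * T))
Keq = exp(-(-5.65) * 1000 / (8.314 * 310))
Keq = 8.9547

8.9547


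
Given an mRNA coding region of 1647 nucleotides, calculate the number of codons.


codons = nucleotides / 3
codons = 1647 / 3 = 549

549


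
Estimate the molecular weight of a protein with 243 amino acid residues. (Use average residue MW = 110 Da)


MW = n_residues * 110 Da
MW = 243 * 110
MW = 26730 Da

26730 Da


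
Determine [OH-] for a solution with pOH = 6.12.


[OH-] = 10^(-pOH)
[OH-] = 10^(-6.12)
[OH-] = 7.586e-07 M

7.586e-07 M


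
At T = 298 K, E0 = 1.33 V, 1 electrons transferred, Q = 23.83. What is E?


E = E0 - (RT/nF) * ln(Q)
E = 1.33 - (8.314 * 298 / (1 * 96485)) * ln(23.83)
E = 1.2486 V

1.2486 V


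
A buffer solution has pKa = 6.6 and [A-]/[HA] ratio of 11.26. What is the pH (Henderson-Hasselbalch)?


pH = pKa + log10([A-]/[HA])
pH = 6.6 + log10(11.26)
pH = 7.6515

7.6515


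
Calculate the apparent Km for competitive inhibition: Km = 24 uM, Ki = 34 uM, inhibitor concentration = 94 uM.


Km_app = Km * (1 + [I]/Ki)
Km_app = 24 * (1 + 94/34)
Km_app = 90.3529 uM

90.3529 uM


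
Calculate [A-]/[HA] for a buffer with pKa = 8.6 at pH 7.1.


[A-]/[HA] = 10^(pH - pKa)
= 10^(7.1 - 8.6)
= 0.0316

0.0316


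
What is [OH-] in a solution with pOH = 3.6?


[OH-] = 10^(-pOH)
[OH-] = 10^(-3.6)
[OH-] = 2.512e-04 M

2.512e-04 M


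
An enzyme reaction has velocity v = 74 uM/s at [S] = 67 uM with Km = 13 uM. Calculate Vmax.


Vmax = v * (Km + [S]) / [S]
Vmax = 74 * (13 + 67) / 67
Vmax = 88.3582 uM/s

88.3582 uM/s


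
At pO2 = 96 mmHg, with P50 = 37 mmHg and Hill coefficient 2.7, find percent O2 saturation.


Y = pO2^n / (P50^n + pO2^n)
Y = 96^2.7 / (37^2.7 + 96^2.7)
Y = 92.92%

92.92%


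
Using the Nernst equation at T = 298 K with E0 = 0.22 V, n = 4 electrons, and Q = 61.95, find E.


E = E0 - (RT/nF) * ln(Q)
E = 0.22 - (8.314 * 298 / (4 * 96485)) * ln(61.95)
E = 0.1935 V

0.1935 V


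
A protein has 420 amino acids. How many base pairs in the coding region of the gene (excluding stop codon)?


Each amino acid = 1 codon = 3 bp
bp = 420 * 3 = 1260 bp

1260 bp


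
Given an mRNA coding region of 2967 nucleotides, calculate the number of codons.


codons = nucleotides / 3
codons = 2967 / 3 = 989

989


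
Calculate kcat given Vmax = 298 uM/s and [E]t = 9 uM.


kcat = Vmax / [E]t
kcat = 298 / 9
kcat = 33.1111 s^-1

33.1111 s^-1


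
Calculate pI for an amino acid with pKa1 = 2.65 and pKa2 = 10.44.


pI = (pKa1 + pKa2) / 2
pI = (2.65 + 10.44) / 2
pI = 6.545

6.545


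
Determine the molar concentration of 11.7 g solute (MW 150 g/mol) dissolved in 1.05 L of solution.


C = (mass / MW) / volume
C = (11.7 / 150) / 1.05
C = 0.0743 M

0.0743 M


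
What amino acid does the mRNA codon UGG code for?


Standard genetic code lookup.
Codon UGG -> Trp

Trp


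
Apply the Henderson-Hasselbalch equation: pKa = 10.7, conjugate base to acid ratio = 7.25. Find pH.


pH = pKa + log10([A-]/[HA])
pH = 10.7 + log10(7.25)
pH = 11.5603

11.5603


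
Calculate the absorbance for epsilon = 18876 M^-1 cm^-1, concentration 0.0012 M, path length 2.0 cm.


A = epsilon * c * l
A = 18876 * 0.0012 * 2.0
A = 45.3024

45.3024


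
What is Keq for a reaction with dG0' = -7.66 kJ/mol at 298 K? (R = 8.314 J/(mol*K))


Keq = exp(-dG0 * 1000 / (R * T))
Keq = exp(-(-7.66) * 1000 / (8.314 * 298))
Keq = 22.0153

22.0153


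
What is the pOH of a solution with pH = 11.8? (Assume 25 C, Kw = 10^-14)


pOH = 14 - pH
pOH = 14 - 11.8
pOH = 2.2

2.2


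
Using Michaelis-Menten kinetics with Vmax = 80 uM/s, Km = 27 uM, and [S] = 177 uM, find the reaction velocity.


v = Vmax * [S] / (Km + [S])
v = 80 * 177 / (27 + 177)
v = 69.4118 uM/s

69.4118 uM/s


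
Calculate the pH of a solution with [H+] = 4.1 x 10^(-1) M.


pH = -log10([H+])
pH = -log10(4.1 x 10^(-1))
pH = 0.3872

0.3872


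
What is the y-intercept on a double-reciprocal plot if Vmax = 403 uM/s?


y-intercept = 1/Vmax
= 1/403
= 0.0025 s/uM

0.0025 s/uM


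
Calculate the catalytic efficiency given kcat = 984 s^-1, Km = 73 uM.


Catalytic efficiency = kcat / Km
= 984 / 73
= 13.4795 uM^-1*s^-1

13.4795 uM^-1*s^-1


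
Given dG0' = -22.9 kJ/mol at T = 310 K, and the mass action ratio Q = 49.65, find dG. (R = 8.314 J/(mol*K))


dG = dG0' + RT * ln(Q) / 1000
dG = -22.9 + 8.314 * 310 * ln(49.65) / 1000
dG = -12.8355 kJ/mol

-12.8355 kJ/mol


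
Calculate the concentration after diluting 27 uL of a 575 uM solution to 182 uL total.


C2 = C1 * V1 / V2
C2 = 575 * 27 / 182
C2 = 85.3022 uM

85.3022 uM


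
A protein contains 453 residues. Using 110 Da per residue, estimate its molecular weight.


MW = n_residues * 110 Da
MW = 453 * 110
MW = 49830 Da

49830 Da


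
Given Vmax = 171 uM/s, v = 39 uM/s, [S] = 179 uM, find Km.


Km = [S] * (Vmax - v) / v
Km = 179 * (171 - 39) / 39
Km = 605.8462 uM

605.8462 uM


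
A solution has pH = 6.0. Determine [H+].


[H+] = 10^(-pH)
[H+] = 10^(-6.0)
[H+] = 1.000e-06 M

1.000e-06 M


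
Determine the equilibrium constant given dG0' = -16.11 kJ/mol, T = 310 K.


Keq = exp(-dG0 * 1000 / (R * T))
Keq = exp(-(-16.11) * 1000 / (8.314 * 310))
Keq = 518.3395

518.3395


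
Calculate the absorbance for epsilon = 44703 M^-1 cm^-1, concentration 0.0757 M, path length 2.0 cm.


A = epsilon * c * l
A = 44703 * 0.0757 * 2.0
A = 6768.0342

6768.0342


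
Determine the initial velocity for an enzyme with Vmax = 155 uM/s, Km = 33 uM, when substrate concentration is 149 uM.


v = Vmax * [S] / (Km + [S])
v = 155 * 149 / (33 + 149)
v = 126.8956 uM/s

126.8956 uM/s


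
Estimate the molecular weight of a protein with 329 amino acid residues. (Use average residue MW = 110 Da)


MW = n_residues * 110 Da
MW = 329 * 110
MW = 36190 Da

36190 Da


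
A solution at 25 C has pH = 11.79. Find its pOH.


pOH = 14 - pH
pOH = 14 - 11.79
pOH = 2.21

2.21


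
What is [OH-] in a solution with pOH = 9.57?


[OH-] = 10^(-pOH)
[OH-] = 10^(-9.57)
[OH-] = 2.692e-10 M

2.692e-10 M


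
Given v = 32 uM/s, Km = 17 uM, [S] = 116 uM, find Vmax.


Vmax = v * (Km + [S]) / [S]
Vmax = 32 * (17 + 116) / 116
Vmax = 36.6897 uM/s

36.6897 uM/s


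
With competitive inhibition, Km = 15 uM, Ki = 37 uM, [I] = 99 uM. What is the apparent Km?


Km_app = Km * (1 + [I]/Ki)
Km_app = 15 * (1 + 99/37)
Km_app = 55.1351 uM

55.1351 uM


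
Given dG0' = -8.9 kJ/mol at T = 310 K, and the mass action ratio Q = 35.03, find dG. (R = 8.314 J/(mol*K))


dG = dG0' + RT * ln(Q) / 1000
dG = -8.9 + 8.314 * 310 * ln(35.03) / 1000
dG = 0.2655 kJ/mol

0.2655 kJ/mol


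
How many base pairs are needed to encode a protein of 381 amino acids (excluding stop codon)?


Each amino acid = 1 codon = 3 bp
bp = 381 * 3 = 1143 bp

1143 bp


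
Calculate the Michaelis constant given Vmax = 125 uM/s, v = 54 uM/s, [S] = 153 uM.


Km = [S] * (Vmax - v) / v
Km = 153 * (125 - 54) / 54
Km = 201.1667 uM

201.1667 uM


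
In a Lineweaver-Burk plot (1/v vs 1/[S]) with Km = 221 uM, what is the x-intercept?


x-intercept = -1/Km
= -1/221
= -0.0045 1/uM

-0.0045 1/uM


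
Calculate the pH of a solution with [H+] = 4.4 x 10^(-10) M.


pH = -log10([H+])
pH = -log10(4.4 x 10^(-10))
pH = 9.3565

9.3565


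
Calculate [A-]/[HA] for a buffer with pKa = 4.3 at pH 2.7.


[A-]/[HA] = 10^(pH - pKa)
= 10^(2.7 - 4.3)
= 0.0251

0.0251


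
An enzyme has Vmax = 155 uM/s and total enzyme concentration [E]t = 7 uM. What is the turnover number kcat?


kcat = Vmax / [E]t
kcat = 155 / 7
kcat = 22.1429 s^-1

22.1429 s^-1


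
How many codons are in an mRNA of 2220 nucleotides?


codons = nucleotides / 3
codons = 2220 / 3 = 740

740


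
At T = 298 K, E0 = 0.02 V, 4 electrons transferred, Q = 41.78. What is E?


E = E0 - (RT/nF) * ln(Q)
E = 0.02 - (8.314 * 298 / (4 * 96485)) * ln(41.78)
E = -0.004 V

-0.004 V


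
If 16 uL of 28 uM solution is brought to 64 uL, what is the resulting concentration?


C2 = C1 * V1 / V2
C2 = 28 * 16 / 64
C2 = 7.0 uM

7.0 uM


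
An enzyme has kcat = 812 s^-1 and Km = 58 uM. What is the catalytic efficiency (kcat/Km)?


Catalytic efficiency = kcat / Km
= 812 / 58
= 14.0 uM^-1*s^-1

14.0 uM^-1*s^-1


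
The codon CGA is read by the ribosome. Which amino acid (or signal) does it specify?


Standard genetic code lookup.
Codon CGA -> Arg

Arg


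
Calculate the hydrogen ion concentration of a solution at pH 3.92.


[H+] = 10^(-pH)
[H+] = 10^(-3.92)
[H+] = 1.202e-04 M

1.202e-04 M


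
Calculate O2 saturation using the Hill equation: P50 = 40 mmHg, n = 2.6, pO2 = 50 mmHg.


Y = pO2^n / (P50^n + pO2^n)
Y = 50^2.6 / (40^2.6 + 50^2.6)
Y = 64.11%

64.11%


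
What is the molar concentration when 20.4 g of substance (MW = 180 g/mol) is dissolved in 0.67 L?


C = (mass / MW) / volume
C = (20.4 / 180) / 0.67
C = 0.1692 M

0.1692 M


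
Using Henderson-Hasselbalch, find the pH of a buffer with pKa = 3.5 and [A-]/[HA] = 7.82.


pH = pKa + log10([A-]/[HA])
pH = 3.5 + log10(7.82)
pH = 4.3932

4.3932


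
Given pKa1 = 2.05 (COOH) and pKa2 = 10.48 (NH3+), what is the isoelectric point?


pI = (pKa1 + pKa2) / 2
pI = (2.05 + 10.48) / 2
pI = 6.265

6.265


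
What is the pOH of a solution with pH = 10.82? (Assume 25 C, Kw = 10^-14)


pOH = 14 - pH
pOH = 14 - 10.82
pOH = 3.18

3.18


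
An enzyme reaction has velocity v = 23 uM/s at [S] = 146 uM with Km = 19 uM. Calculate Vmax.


Vmax = v * (Km + [S]) / [S]
Vmax = 23 * (19 + 146) / 146
Vmax = 25.9932 uM/s

25.9932 uM/s


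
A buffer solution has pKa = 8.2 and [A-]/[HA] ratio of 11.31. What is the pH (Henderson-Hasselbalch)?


pH = pKa + log10([A-]/[HA])
pH = 8.2 + log10(11.31)
pH = 9.2535

9.2535


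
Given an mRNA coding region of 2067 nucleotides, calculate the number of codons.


codons = nucleotides / 3
codons = 2067 / 3 = 689

689


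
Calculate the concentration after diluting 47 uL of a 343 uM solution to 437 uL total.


C2 = C1 * V1 / V2
C2 = 343 * 47 / 437
C2 = 36.8902 uM

36.8902 uM


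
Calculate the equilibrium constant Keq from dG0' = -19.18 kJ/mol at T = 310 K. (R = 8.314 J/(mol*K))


Keq = exp(-dG0 * 1000 / (R * T))
Keq = exp(-(-19.18) * 1000 / (8.314 * 310))
Keq = 1705.7856

1705.7856


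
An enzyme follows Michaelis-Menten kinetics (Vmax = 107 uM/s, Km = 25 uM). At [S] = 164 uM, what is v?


v = Vmax * [S] / (Km + [S])
v = 107 * 164 / (25 + 164)
v = 92.8466 uM/s

92.8466 uM/s


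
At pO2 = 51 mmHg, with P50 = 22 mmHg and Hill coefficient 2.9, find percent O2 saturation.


Y = pO2^n / (P50^n + pO2^n)
Y = 51^2.9 / (22^2.9 + 51^2.9)
Y = 91.97%

91.97%


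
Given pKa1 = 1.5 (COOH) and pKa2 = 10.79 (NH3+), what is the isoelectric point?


pI = (pKa1 + pKa2) / 2
pI = (1.5 + 10.79) / 2
pI = 6.145

6.145


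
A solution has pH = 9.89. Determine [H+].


[H+] = 10^(-pH)
[H+] = 10^(-9.89)
[H+] = 1.288e-10 M

1.288e-10 M


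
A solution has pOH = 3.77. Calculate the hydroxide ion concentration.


[OH-] = 10^(-pOH)
[OH-] = 10^(-3.77)
[OH-] = 1.698e-04 M

1.698e-04 M


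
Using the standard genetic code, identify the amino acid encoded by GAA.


Standard genetic code lookup.
Codon GAA -> Glu

Glu


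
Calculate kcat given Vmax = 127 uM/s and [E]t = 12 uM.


kcat = Vmax / [E]t
kcat = 127 / 12
kcat = 10.5833 s^-1

10.5833 s^-1


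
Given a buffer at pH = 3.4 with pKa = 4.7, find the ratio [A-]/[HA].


[A-]/[HA] = 10^(pH - pKa)
= 10^(3.4 - 4.7)
= 0.0501

0.0501


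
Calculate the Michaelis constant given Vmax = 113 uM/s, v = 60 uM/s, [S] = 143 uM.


Km = [S] * (Vmax - v) / v
Km = 143 * (113 - 60) / 60
Km = 126.3167 uM

126.3167 uM


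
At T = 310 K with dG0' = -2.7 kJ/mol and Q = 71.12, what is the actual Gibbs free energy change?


dG = dG0' + RT * ln(Q) / 1000
dG = -2.7 + 8.314 * 310 * ln(71.12) / 1000
dG = 8.2907 kJ/mol

8.2907 kJ/mol
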